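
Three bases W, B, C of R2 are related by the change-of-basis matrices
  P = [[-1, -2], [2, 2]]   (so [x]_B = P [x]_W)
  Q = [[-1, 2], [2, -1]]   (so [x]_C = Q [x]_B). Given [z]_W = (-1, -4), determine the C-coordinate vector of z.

(-29, 28)

Composing the changes, [z]_C = Q P [z]_W.
Q P = [[5, 6], [-4, -6]]; applying this to (-1, -4) gives (-29, 28).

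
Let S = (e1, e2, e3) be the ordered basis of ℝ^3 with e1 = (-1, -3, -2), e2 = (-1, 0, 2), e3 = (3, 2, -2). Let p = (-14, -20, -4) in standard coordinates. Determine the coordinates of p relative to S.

We seek scalars with c_1 e1 + ... + c_3 e3 = p; equivalently solve M c = p where the columns of M are e1, ..., e3.
Row-reducing the augmented matrix [M | p] gives c = (4, -2, -4).
Check: 4e1 - 2e2 - 4e3 = (-14, -20, -4).

(4, -2, -4)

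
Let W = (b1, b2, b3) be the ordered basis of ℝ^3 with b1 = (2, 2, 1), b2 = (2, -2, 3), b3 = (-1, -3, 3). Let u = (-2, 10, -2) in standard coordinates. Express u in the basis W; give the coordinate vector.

(4, -4, 2)

We seek scalars with c_1 b1 + ... + c_3 b3 = u; equivalently solve M c = u where the columns of M are b1, ..., b3.
Gaussian elimination on [M | u] yields c = (4, -4, 2).
Check: 4b1 - 4b2 + 2b3 = (-2, 10, -2).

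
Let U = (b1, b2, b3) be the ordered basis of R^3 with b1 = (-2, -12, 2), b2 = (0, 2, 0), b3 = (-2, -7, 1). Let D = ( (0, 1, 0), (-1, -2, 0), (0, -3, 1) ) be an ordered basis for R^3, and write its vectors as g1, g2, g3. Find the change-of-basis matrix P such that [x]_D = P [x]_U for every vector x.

Let M have columns bj and N have columns gj. Then for every x, N [x]_D = x = M [x]_U, so P = N^(-1) M.
Since det N = 1, N^(-1) has integer entries; multiplying gives P = [[-2, 2, 0], [2, 0, 2], [2, 0, 1]].

[[-2, 2, 0], [2, 0, 2], [2, 0, 1]]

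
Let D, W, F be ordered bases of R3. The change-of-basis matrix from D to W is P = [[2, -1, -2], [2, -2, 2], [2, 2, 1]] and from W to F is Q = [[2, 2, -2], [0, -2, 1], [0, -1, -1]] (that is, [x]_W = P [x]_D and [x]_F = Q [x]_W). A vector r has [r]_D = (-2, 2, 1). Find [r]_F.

First [r]_W = P [r]_D = (-8, -6, 1).
Then [r]_F = Q [r]_W = (-30, 13, 5).

(-30, 13, 5)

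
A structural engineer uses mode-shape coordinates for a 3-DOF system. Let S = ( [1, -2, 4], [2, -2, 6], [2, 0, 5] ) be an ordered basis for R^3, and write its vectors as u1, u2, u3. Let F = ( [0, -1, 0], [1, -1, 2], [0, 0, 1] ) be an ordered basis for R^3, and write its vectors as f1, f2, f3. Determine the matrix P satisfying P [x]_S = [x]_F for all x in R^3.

[[1, 0, -2], [1, 2, 2], [2, 2, 1]]

Take x = uj: its S-coordinates are the j-th standard unit vector, so P e_j — column j of P — equals [uj]_F.
u1 = f1 + f2 + 2f3, giving column 1 = [1, 1, 2]; repeating for each j gives P = [[1, 0, -2], [1, 2, 2], [2, 2, 1]].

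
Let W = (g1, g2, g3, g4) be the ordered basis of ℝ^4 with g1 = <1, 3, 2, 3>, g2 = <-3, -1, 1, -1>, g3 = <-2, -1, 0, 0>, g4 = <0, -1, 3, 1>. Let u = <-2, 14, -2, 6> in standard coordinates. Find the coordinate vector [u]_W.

[u]_W is the unique c with M c = u, where M has columns g1, ..., g4.
Row-reducing the augmented matrix [M | u] gives c = (4, 2, 0, -4).
Check: 4g1 + 2g2 + 0·g3 - 4g4 = <-2, 14, -2, 6>.

<4, 2, 0, -4>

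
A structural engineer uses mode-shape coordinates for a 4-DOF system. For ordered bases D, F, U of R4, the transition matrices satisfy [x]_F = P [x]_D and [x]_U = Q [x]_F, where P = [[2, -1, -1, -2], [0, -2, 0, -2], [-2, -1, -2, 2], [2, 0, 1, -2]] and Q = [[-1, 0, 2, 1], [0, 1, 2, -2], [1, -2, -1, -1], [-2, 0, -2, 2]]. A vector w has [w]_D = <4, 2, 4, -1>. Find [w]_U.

<-30, -70, 14, 60>

First [w]_F = P [w]_D = <4, -2, -20, 14>.
Then [w]_U = Q [w]_F = <-30, -70, 14, 60>.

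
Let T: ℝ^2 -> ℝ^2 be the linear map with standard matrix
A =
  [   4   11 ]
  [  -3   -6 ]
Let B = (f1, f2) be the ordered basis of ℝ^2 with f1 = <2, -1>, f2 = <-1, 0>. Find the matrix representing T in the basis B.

With P the matrix whose columns are f1, f2, [T]_B = P^(-1) A P.
Column by column: T(f1) = A f1 = <-3, 0>; its B-coordinates <0, 3> give column 1.
Continuing for each basis vector yields [T]_B = [[0, -3], [3, -2]].

[[0, -3], [3, -2]]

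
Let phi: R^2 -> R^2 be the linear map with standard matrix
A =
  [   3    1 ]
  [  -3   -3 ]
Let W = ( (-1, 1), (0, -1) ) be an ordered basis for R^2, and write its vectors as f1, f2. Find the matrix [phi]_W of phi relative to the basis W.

Let P have columns f1, f2. Then [phi]_W = P^(-1) A P.
Here det P = 1, so P^(-1) is integer; computing A P first and then P^(-1)(A P) gives [[2, 1], [2, -2]].

[[2, 1], [2, -2]]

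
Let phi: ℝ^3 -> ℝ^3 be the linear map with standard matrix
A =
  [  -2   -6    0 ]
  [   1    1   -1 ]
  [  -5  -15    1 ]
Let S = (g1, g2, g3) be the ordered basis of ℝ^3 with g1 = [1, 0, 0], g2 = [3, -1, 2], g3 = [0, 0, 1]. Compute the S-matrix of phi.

[[1, 0, -3], [-1, 0, 1], [-3, 2, -1]]

Let P have columns g1, ..., g3. Then [phi]_S = P^(-1) A P.
Here det P = -1, so P^(-1) is integer; computing A P first and then P^(-1)(A P) gives [[1, 0, -3], [-1, 0, 1], [-3, 2, -1]].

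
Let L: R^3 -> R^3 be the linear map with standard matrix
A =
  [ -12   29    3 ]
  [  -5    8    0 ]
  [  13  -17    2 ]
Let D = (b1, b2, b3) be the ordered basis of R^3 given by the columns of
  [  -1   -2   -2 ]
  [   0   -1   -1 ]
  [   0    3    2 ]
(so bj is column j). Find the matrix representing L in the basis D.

With P the matrix whose columns are b1, ..., b3, [L]_D = P^(-1) A P.
Column by column: L(b1) = A b1 = <12, 5, -13>; its D-coordinates <-2, -3, -2> give column 1.
Continuing for each basis vector yields [L]_D = [[-2, 0, 3], [-3, 1, -1], [-2, -3, -1]].

[[-2, 0, 3], [-3, 1, -1], [-2, -3, -1]]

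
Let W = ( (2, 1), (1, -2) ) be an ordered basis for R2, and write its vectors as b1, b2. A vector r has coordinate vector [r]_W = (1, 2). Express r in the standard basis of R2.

By definition r = b1 + 2b2.
Summing componentwise gives (4, -3).

(4, -3)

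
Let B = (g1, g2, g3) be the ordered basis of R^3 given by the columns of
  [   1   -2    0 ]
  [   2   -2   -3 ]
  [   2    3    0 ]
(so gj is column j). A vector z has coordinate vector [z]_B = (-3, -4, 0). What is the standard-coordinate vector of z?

z = M [z]_B, where M has columns g1, ..., g3.
Carrying out the matrix-vector product, z = (5, 2, -18).

(5, 2, -18)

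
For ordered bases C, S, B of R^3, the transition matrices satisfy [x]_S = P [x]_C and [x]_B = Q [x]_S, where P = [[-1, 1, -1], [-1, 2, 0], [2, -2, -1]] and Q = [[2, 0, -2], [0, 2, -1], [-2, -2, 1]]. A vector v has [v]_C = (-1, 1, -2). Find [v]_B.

(12, 8, -16)

Composing the changes, [v]_B = Q P [v]_C.
Q P = [[-6, 6, 0], [-4, 6, 1], [6, -8, 1]]; applying this to (-1, 1, -2) gives (12, 8, -16).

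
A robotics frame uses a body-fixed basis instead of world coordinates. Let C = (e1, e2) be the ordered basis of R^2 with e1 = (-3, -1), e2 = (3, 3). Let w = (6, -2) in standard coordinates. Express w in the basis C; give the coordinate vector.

(-4, -2)

[w]_C is the unique c with M c = w, where M has columns e1, e2.
System: -3c_1 + 3c_2 = 6, -c_1 + 3c_2 = -2; solving gives c_1 = -4, c_2 = -2.
Check: -4e1 - 2e2 = (6, -2).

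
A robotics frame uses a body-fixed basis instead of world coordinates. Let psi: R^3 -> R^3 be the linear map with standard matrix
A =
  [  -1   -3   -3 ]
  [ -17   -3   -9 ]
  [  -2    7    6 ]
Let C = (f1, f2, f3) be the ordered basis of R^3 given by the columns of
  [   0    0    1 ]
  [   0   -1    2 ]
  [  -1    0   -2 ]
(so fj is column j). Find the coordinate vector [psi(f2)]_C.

Compute psi(f2) = A f2 = [3, 3, -7] in standard coordinates.
Then write this in C-coordinates: solve for y in y_1 f1 + ... + y_3 f3 = [3, 3, -7].
This gives y = [1, 3, 3], which is column 2 of [psi]_C.

[1, 3, 3]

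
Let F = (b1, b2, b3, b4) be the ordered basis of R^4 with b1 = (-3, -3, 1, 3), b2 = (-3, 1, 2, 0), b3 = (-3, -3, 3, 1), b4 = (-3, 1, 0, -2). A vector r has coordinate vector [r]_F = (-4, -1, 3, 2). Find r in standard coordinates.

By definition r = -4b1 - b2 + 3b3 + 2b4.
Summing componentwise gives (0, 4, 3, -13).

(0, 4, 3, -13)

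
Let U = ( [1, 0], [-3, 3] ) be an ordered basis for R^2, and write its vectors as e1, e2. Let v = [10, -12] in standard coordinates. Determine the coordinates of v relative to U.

[-2, -4]

We seek scalars with c_1 e1 + c_2 e2 = v; equivalently solve M c = v where the columns of M are e1, e2.
System: c_1 - 3c_2 = 10, 0c_1 + 3c_2 = -12; solving gives c_1 = -2, c_2 = -4.
Check: -2e1 - 4e2 = [10, -12].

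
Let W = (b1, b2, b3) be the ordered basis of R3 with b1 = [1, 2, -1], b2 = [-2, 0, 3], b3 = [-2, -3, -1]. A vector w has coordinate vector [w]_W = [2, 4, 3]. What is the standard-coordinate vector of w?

The coordinates say w = 2b1 + 4b2 + 3b3; adding the scaled basis vectors gives [-12, -5, 7].

[-12, -5, 7]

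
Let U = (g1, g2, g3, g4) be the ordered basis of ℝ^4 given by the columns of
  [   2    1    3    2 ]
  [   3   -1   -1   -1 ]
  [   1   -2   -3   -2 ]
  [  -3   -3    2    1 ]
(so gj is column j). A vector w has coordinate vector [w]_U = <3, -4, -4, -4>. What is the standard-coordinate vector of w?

<-18, 21, 31, -9>

The coordinates say w = 3g1 - 4g2 - 4g3 - 4g4; adding the scaled basis vectors gives <-18, 21, 31, -9>.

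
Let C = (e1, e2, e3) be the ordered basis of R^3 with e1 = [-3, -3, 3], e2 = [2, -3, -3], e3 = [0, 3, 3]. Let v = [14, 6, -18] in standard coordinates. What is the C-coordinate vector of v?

[-4, 1, -1]

Write v = c_1 e1 + ... + c_3 e3 and solve for the c_i.
Gaussian elimination on [M | v] yields c = (-4, 1, -1).
Check: -4e1 + e2 - e3 = [14, 6, -18].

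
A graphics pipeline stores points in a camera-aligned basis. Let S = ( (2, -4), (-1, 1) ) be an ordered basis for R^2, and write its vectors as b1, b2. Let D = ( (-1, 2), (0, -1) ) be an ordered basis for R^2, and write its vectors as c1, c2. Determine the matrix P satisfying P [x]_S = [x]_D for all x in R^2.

[[-2, 1], [0, 1]]

Take x = bj: its S-coordinates are the j-th standard unit vector, so P e_j — column j of P — equals [bj]_D.
b1 = -2c1 + 0·c2, giving column 1 = (-2, 0); repeating for each j gives P = [[-2, 1], [0, 1]].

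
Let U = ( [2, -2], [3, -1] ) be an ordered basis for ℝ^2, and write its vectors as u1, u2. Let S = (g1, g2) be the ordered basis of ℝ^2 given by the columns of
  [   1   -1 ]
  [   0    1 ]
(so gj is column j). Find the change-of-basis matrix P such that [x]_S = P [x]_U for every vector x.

Take x = uj: its U-coordinates are the j-th standard unit vector, so P e_j — column j of P — equals [uj]_S.
u1 = 0·g1 - 2g2, giving column 1 = [0, -2]; repeating for each j gives P = [[0, 2], [-2, -1]].

[[0, 2], [-2, -1]]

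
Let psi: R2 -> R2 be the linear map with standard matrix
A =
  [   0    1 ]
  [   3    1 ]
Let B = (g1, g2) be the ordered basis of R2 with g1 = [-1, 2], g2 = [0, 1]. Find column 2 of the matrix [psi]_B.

Column 2 of [psi]_B is the B-coordinate vector of psi(g2).
In standard coordinates psi(g2) = A g2 = [1, 1].
Converting to B: [1, 1] = -g1 + 3g2, so the coordinate vector is [-1, 3].

[-1, 3]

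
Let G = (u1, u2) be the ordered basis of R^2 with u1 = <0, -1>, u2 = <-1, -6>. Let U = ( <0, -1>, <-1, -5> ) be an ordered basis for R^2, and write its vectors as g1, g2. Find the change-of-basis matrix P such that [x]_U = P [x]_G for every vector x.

Let M have columns uj and N have columns gj. Then for every x, N [x]_U = x = M [x]_G, so P = N^(-1) M.
Since det N = -1, N^(-1) has integer entries; multiplying gives P = [[1, 1], [0, 1]].

[[1, 1], [0, 1]]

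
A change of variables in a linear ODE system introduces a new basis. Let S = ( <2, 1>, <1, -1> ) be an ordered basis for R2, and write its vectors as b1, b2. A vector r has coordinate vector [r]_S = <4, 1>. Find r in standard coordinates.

<9, 3>

By definition r = 4b1 + b2.
Summing componentwise gives <9, 3>.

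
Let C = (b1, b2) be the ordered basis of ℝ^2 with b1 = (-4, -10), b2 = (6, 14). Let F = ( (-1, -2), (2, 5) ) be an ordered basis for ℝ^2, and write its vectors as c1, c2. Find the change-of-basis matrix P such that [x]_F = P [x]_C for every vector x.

[[0, -2], [-2, 2]]

Take x = bj: its C-coordinates are the j-th standard unit vector, so P e_j — column j of P — equals [bj]_F.
b1 = 0·c1 - 2c2, giving column 1 = (0, -2); repeating for each j gives P = [[0, -2], [-2, 2]].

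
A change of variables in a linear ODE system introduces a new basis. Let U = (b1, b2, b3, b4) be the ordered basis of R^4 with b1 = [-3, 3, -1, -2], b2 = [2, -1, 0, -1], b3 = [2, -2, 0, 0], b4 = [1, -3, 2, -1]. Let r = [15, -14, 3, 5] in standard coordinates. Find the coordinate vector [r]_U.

Write r = c_1 b1 + ... + c_4 b4 and solve for the c_i.
Row-reducing the augmented matrix [M | r] gives c = (-3, 1, 2, 0).
Check: -3b1 + b2 + 2b3 + 0·b4 = [15, -14, 3, 5].

[-3, 1, 2, 0]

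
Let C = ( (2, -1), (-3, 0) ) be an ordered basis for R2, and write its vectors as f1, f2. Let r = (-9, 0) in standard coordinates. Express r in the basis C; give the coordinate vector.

Write r = c_1 f1 + c_2 f2 and solve for the c_i.
System: 2c_1 - 3c_2 = -9, -c_1 + 0c_2 = 0; solving gives c_1 = 0, c_2 = 3.
Check: 0·f1 + 3f2 = (-9, 0).

(0, 3)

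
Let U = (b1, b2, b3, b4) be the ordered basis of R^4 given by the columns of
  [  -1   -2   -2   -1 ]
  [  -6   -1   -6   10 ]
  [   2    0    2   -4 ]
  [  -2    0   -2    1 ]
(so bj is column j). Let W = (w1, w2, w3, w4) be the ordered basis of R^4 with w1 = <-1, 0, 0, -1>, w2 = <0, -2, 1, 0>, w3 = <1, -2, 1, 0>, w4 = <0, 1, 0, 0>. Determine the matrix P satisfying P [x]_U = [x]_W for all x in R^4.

Take x = bj: its U-coordinates are the j-th standard unit vector, so P e_j — column j of P — equals [bj]_W.
b1 = 2w1 + w2 + w3 - 2w4, giving column 1 = <2, 1, 1, -2>; repeating for each j gives P = [[2, 0, 2, -1], [1, 2, 2, -2], [1, -2, 0, -2], [-2, -1, -2, 2]].

[[2, 0, 2, -1], [1, 2, 2, -2], [1, -2, 0, -2], [-2, -1, -2, 2]]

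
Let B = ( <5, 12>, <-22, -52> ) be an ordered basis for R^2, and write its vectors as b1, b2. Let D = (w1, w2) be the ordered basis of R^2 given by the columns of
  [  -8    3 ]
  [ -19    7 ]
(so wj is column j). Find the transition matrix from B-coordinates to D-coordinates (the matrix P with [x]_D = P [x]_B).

Column j of P is [bj]_D, since P maps B-coordinates to D-coordinates.
Expressing b1 in D: b1 = -w1 - w2, so column 1 of P is <-1, -1>.
Doing the same for each bj gives P = [[-1, 2], [-1, -2]].

[[-1, 2], [-1, -2]]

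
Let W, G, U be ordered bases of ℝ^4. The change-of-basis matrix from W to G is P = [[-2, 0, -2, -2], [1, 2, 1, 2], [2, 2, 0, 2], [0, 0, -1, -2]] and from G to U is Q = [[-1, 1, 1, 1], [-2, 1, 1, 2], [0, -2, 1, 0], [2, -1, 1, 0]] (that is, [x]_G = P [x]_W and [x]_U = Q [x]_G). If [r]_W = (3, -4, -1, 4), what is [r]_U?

(13, 18, 2, -20)

Composing the changes, [r]_U = Q P [r]_W.
Q P = [[5, 4, 2, 4], [7, 4, 3, 4], [0, -2, -2, -2], [-3, 0, -5, -4]]; applying this to (3, -4, -1, 4) gives (13, 18, 2, -20).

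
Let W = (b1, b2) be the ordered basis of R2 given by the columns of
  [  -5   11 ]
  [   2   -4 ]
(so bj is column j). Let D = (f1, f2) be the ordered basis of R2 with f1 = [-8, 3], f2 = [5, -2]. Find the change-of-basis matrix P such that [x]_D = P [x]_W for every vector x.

Take x = bj: its W-coordinates are the j-th standard unit vector, so P e_j — column j of P — equals [bj]_D.
b1 = 0·f1 - f2, giving column 1 = [0, -1]; repeating for each j gives P = [[0, -2], [-1, -1]].

[[0, -2], [-1, -1]]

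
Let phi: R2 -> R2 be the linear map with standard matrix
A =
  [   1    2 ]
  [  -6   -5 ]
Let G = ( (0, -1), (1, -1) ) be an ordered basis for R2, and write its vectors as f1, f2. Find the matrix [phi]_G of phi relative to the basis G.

Let P have columns f1, f2. Then [phi]_G = P^(-1) A P.
Here det P = 1, so P^(-1) is integer; computing A P first and then P^(-1)(A P) gives [[-3, 2], [-2, -1]].

[[-3, 2], [-2, -1]]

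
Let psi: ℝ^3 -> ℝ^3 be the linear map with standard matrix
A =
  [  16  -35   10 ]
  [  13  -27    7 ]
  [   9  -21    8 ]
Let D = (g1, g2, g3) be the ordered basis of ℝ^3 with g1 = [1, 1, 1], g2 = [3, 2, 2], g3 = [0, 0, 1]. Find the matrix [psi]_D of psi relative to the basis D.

[[-3, 1, 1], [-2, -1, 3], [3, 2, 1]]

With P the matrix whose columns are g1, ..., g3, [psi]_D = P^(-1) A P.
Column by column: psi(g1) = A g1 = [-9, -7, -4]; its D-coordinates [-3, -2, 3] give column 1.
Continuing for each basis vector yields [psi]_D = [[-3, 1, 1], [-2, -1, 3], [3, 2, 1]].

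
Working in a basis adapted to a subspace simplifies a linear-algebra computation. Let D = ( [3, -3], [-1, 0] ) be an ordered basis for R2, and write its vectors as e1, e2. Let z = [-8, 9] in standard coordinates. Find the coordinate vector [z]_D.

We seek scalars with c_1 e1 + c_2 e2 = z; equivalently solve M c = z where the columns of M are e1, e2.
System: 3c_1 - c_2 = -8, -3c_1 + 0c_2 = 9; solving gives c_1 = -3, c_2 = -1.
Check: -3e1 - e2 = [-8, 9].

[-3, -1]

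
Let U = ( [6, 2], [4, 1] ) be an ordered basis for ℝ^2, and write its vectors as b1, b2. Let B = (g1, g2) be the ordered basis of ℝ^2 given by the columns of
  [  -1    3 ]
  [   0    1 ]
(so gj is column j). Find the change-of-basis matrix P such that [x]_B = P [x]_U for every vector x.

[[0, -1], [2, 1]]

Take x = bj: its U-coordinates are the j-th standard unit vector, so P e_j — column j of P — equals [bj]_B.
b1 = 0·g1 + 2g2, giving column 1 = [0, 2]; repeating for each j gives P = [[0, -1], [2, 1]].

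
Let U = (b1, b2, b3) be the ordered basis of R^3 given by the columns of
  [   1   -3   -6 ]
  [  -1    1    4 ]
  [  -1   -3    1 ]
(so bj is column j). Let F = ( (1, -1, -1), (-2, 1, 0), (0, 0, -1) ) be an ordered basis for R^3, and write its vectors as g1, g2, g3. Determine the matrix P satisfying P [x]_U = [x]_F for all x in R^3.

[[1, 1, -2], [0, 2, 2], [0, 2, 1]]

Column j of P is [bj]_F, since P maps U-coordinates to F-coordinates.
Expressing b1 in F: b1 = g1 + 0·g2 + 0·g3, so column 1 of P is (1, 0, 0).
Doing the same for each bj gives P = [[1, 1, -2], [0, 2, 2], [0, 2, 1]].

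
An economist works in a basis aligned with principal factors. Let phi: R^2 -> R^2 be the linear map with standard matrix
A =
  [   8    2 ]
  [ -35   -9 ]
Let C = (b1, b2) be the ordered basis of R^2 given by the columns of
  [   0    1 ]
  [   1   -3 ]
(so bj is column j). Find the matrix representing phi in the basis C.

[[-3, -2], [2, 2]]

Let P have columns b1, b2. Then [phi]_C = P^(-1) A P.
Here det P = -1, so P^(-1) is integer; computing A P first and then P^(-1)(A P) gives [[-3, -2], [2, 2]].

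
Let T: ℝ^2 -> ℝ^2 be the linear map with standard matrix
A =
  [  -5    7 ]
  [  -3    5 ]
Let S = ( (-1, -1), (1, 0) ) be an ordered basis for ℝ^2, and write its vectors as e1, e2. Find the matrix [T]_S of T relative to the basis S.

[[2, 3], [0, -2]]

With P the matrix whose columns are e1, e2, [T]_S = P^(-1) A P.
Column by column: T(e1) = A e1 = (-2, -2); its S-coordinates (2, 0) give column 1.
Continuing for each basis vector yields [T]_S = [[2, 3], [0, -2]].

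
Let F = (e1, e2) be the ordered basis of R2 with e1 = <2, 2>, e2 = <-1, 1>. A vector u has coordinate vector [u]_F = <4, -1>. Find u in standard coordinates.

<9, 7>

u = M [u]_F, where M has columns e1, e2.
Carrying out the matrix-vector product, u = <9, 7>.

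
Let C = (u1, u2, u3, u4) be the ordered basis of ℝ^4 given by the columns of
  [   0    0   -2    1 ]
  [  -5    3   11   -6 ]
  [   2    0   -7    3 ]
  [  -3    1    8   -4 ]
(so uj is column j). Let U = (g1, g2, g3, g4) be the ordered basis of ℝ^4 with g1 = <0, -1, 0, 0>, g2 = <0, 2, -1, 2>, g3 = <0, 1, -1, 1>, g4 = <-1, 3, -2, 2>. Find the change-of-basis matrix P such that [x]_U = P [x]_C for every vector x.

Take x = uj: its C-coordinates are the j-th standard unit vector, so P e_j — column j of P — equals [uj]_U.
u1 = 2g1 - g2 - g3 + 0·g4, giving column 1 = <2, -1, -1, 0>; repeating for each j gives P = [[2, -2, -1, 1], [-1, 1, 1, -1], [-1, -1, 2, 0], [0, 0, 2, -1]].

[[2, -2, -1, 1], [-1, 1, 1, -1], [-1, -1, 2, 0], [0, 0, 2, -1]]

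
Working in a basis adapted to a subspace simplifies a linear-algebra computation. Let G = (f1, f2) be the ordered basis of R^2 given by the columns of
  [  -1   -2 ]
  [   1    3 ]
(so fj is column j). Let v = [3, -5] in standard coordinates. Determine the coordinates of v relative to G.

[v]_G is the unique c with M c = v, where M has columns f1, f2.
System: -c_1 - 2c_2 = 3, c_1 + 3c_2 = -5; solving gives c_1 = 1, c_2 = -2.
Check: f1 - 2f2 = [3, -5].

[1, -2]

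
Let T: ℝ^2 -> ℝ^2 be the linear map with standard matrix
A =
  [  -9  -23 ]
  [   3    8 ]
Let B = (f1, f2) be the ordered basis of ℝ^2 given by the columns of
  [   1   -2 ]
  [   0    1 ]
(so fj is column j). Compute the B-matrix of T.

[[-3, -1], [3, 2]]

With P the matrix whose columns are f1, f2, [T]_B = P^(-1) A P.
Column by column: T(f1) = A f1 = (-9, 3); its B-coordinates (-3, 3) give column 1.
Continuing for each basis vector yields [T]_B = [[-3, -1], [3, 2]].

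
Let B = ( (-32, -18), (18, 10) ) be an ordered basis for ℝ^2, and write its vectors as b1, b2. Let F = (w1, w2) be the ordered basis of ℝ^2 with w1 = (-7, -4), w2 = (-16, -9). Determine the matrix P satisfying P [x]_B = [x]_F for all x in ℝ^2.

Take x = bj: its B-coordinates are the j-th standard unit vector, so P e_j — column j of P — equals [bj]_F.
b1 = 0·w1 + 2w2, giving column 1 = (0, 2); repeating for each j gives P = [[0, 2], [2, -2]].

[[0, 2], [2, -2]]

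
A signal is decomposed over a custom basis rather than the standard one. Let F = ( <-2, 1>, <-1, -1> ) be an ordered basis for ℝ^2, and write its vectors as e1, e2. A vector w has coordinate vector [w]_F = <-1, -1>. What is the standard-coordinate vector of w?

By definition w = -e1 - e2.
Summing componentwise gives <3, 0>.

<3, 0>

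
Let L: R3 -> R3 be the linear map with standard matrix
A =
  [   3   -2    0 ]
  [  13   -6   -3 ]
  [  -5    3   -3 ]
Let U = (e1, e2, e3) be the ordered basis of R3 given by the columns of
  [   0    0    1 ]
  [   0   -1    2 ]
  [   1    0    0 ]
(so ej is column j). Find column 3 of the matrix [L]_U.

Column 3 of [L]_U is the U-coordinate vector of L(e3).
In standard coordinates L(e3) = A e3 = [-1, 1, 1].
Converting to U: [-1, 1, 1] = e1 - 3e2 - e3, so the coordinate vector is [1, -3, -1].

[1, -3, -1]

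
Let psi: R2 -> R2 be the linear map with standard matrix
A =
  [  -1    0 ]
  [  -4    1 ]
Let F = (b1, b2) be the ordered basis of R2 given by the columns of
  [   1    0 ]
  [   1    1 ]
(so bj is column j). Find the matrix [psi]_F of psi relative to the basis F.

Let P have columns b1, b2. Then [psi]_F = P^(-1) A P.
Here det P = 1, so P^(-1) is integer; computing A P first and then P^(-1)(A P) gives [[-1, 0], [-2, 1]].

[[-1, 0], [-2, 1]]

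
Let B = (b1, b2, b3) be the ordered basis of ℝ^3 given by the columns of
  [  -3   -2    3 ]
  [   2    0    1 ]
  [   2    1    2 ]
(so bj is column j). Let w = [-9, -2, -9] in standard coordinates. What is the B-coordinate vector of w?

[1, -3, -4]

[w]_B is the unique c with M c = w, where M has columns b1, ..., b3.
Gaussian elimination on [M | w] yields c = (1, -3, -4).
Check: b1 - 3b2 - 4b3 = [-9, -2, -9].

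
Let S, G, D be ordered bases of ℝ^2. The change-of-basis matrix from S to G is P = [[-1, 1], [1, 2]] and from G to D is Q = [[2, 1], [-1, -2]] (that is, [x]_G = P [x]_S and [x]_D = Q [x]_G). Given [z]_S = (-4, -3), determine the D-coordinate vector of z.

Composing the changes, [z]_D = Q P [z]_S.
Q P = [[-1, 4], [-1, -5]]; applying this to (-4, -3) gives (-8, 19).

(-8, 19)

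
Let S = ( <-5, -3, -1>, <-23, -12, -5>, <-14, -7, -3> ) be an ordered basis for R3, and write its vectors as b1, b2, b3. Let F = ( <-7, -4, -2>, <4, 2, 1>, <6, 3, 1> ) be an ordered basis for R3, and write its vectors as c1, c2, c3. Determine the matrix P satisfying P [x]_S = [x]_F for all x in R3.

Let M have columns bj and N have columns cj. Then for every x, N [x]_F = x = M [x]_S, so P = N^(-1) M.
Since det N = -1, N^(-1) has integer entries; multiplying gives P = [[1, 1, 0], [2, -1, -2], [-1, -2, -1]].

[[1, 1, 0], [2, -1, -2], [-1, -2, -1]]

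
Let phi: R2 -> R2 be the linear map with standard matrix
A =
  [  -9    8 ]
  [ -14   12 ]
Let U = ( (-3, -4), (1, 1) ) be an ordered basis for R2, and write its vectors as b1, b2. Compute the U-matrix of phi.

Let P have columns b1, b2. Then [phi]_U = P^(-1) A P.
Here det P = 1, so P^(-1) is integer; computing A P first and then P^(-1)(A P) gives [[1, 1], [-2, 2]].

[[1, 1], [-2, 2]]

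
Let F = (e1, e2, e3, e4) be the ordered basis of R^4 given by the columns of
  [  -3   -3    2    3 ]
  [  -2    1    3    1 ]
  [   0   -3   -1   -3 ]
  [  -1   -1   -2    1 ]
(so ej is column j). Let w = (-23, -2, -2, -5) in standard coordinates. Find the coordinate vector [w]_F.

[w]_F is the unique c with M c = w, where M has columns e1, ..., e4.
Row-reducing the augmented matrix [M | w] gives c = (0, 4, -1, -3).
Check: 0·e1 + 4e2 - e3 - 3e4 = (-23, -2, -2, -5).

(0, 4, -1, -3)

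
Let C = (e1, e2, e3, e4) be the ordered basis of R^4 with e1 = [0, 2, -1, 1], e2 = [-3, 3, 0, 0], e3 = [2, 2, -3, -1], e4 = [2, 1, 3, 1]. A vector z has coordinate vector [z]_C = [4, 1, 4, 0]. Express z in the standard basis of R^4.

[5, 19, -16, 0]

The coordinates say z = 4e1 + e2 + 4e3 + 0·e4; adding the scaled basis vectors gives [5, 19, -16, 0].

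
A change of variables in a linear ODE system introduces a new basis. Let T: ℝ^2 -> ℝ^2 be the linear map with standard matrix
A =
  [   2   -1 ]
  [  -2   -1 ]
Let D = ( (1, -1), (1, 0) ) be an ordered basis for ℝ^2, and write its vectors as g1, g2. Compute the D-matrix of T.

With P the matrix whose columns are g1, g2, [T]_D = P^(-1) A P.
Column by column: T(g1) = A g1 = (3, -1); its D-coordinates (1, 2) give column 1.
Continuing for each basis vector yields [T]_D = [[1, 2], [2, 0]].

[[1, 2], [2, 0]]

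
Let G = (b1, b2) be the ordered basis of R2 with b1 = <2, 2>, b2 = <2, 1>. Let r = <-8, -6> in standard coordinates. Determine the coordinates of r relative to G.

We seek scalars with c_1 b1 + c_2 b2 = r; equivalently solve M c = r where the columns of M are b1, b2.
System: 2c_1 + 2c_2 = -8, 2c_1 + c_2 = -6; solving gives c_1 = -2, c_2 = -2.
Check: -2b1 - 2b2 = <-8, -6>.

<-2, -2>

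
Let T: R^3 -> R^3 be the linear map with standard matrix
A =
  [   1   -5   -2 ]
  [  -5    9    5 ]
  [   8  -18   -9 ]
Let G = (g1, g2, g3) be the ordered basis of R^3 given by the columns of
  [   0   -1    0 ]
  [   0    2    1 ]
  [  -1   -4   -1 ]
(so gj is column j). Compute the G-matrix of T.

[[0, -1, -1], [-2, 3, 3], [-1, -3, -2]]

With P the matrix whose columns are g1, ..., g3, [T]_G = P^(-1) A P.
Column by column: T(g1) = A g1 = (2, -5, 9); its G-coordinates (0, -2, -1) give column 1.
Continuing for each basis vector yields [T]_G = [[0, -1, -1], [-2, 3, 3], [-1, -3, -2]].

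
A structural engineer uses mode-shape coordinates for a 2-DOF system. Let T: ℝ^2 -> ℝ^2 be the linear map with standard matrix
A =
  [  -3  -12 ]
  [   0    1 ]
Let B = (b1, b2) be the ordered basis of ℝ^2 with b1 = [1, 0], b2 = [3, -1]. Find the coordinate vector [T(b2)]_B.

[0, 1]

Column 2 of [T]_B is the B-coordinate vector of T(b2).
In standard coordinates T(b2) = A b2 = [3, -1].
Converting to B: [3, -1] = 0·b1 + b2, so the coordinate vector is [0, 1].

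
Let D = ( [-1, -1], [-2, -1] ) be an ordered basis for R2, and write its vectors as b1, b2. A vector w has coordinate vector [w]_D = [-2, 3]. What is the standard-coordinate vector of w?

[-4, -1]

By definition w = -2b1 + 3b2.
Summing componentwise gives [-4, -1].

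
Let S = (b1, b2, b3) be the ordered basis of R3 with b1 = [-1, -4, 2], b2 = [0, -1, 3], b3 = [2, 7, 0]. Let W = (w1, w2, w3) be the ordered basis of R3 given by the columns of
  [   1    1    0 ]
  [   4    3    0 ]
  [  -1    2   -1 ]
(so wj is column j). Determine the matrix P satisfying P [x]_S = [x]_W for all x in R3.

[[-1, -1, 1], [0, 1, 1], [-1, 0, 1]]

Column j of P is [bj]_W, since P maps S-coordinates to W-coordinates.
Expressing b1 in W: b1 = -w1 + 0·w2 - w3, so column 1 of P is [-1, 0, -1].
Doing the same for each bj gives P = [[-1, -1, 1], [0, 1, 1], [-1, 0, 1]].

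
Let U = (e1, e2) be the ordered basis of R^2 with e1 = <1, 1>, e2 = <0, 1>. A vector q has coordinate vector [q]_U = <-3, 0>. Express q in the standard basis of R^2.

The coordinates say q = -3e1 + 0·e2; adding the scaled basis vectors gives <-3, -3>.

<-3, -3>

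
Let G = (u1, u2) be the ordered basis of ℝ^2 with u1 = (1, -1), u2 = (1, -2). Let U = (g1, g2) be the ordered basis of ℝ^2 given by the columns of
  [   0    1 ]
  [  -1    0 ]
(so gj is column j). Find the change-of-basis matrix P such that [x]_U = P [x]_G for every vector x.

Let M have columns uj and N have columns gj. Then for every x, N [x]_U = x = M [x]_G, so P = N^(-1) M.
Since det N = 1, N^(-1) has integer entries; multiplying gives P = [[1, 2], [1, 1]].

[[1, 2], [1, 1]]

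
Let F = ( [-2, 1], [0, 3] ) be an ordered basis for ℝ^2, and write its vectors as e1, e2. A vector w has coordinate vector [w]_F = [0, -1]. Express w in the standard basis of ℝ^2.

[0, -3]

w = M [w]_F, where M has columns e1, e2.
Carrying out the matrix-vector product, w = [0, -3].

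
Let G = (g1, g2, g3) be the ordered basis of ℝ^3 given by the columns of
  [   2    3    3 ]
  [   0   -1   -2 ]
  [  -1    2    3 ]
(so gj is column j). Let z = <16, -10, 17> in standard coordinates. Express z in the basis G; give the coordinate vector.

<-1, 2, 4>

Write z = c_1 g1 + ... + c_3 g3 and solve for the c_i.
Solving this 3x3 system gives c = (-1, 2, 4).
Check: -g1 + 2g2 + 4g3 = <16, -10, 17>.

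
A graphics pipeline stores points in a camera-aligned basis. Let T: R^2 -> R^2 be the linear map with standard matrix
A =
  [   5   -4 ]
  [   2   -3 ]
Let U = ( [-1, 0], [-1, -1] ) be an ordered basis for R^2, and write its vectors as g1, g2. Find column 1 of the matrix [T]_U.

[3, 2]

Compute T(g1) = A g1 = [-5, -2] in standard coordinates.
Then write this in U-coordinates: solve for y in y_1 g1 + y_2 g2 = [-5, -2].
This gives y = [3, 2], which is column 1 of [T]_U.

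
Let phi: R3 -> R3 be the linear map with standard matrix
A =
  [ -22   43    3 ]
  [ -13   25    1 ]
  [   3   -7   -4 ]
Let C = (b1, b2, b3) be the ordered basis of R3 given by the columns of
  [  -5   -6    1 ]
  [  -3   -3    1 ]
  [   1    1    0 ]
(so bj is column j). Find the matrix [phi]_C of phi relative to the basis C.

[[-1, -1, -3], [3, 0, -1], [-3, 1, 0]]

The j-th column of [phi]_C is [phi(bj)]_C.
phi(b1) = A b1 = (-16, -9, 2) = -b1 + 3b2 - 3b3, so column 1 is (-1, 3, -3).
Repeating for b2, b3 and assembling the columns gives [[-1, -1, -3], [3, 0, -1], [-3, 1, 0]].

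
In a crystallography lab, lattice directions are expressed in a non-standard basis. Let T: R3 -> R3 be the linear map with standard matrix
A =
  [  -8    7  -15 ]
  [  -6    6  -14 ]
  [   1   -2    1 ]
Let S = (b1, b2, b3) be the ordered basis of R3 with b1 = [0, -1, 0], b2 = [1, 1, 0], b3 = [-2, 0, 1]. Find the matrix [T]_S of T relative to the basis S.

[[3, -3, 1], [-3, -3, -1], [2, -1, -1]]

Let P have columns b1, ..., b3. Then [T]_S = P^(-1) A P.
Here det P = 1, so P^(-1) is integer; computing A P first and then P^(-1)(A P) gives [[3, -3, 1], [-3, -3, -1], [2, -1, -1]].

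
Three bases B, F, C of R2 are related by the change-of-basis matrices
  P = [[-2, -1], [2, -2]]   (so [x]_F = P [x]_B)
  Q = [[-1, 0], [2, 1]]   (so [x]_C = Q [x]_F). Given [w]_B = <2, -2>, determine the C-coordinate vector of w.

<2, 4>

First [w]_F = P [w]_B = <-2, 8>.
Then [w]_C = Q [w]_F = <2, 4>.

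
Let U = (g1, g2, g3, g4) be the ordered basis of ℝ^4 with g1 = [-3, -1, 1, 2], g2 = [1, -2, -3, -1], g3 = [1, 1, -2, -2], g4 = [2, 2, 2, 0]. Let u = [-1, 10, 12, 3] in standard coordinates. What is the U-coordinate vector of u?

[1, -3, 1, 2]

We seek scalars with c_1 g1 + ... + c_4 g4 = u; equivalently solve M c = u where the columns of M are g1, ..., g4.
Row-reducing the augmented matrix [M | u] gives c = (1, -3, 1, 2).
Check: g1 - 3g2 + g3 + 2g4 = [-1, 10, 12, 3].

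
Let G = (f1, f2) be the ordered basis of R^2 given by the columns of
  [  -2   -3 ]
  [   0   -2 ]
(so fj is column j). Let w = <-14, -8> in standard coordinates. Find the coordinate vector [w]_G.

<1, 4>

Write w = c_1 f1 + c_2 f2 and solve for the c_i.
System: -2c_1 - 3c_2 = -14, 0c_1 - 2c_2 = -8; solving gives c_1 = 1, c_2 = 4.
Check: f1 + 4f2 = <-14, -8>.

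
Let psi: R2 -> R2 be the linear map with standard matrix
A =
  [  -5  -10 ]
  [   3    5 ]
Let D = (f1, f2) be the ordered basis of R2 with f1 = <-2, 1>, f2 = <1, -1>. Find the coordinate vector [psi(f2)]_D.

<-3, -1>

Column 2 of [psi]_D is the D-coordinate vector of psi(f2).
In standard coordinates psi(f2) = A f2 = <5, -2>.
Converting to D: <5, -2> = -3f1 - f2, so the coordinate vector is <-3, -1>.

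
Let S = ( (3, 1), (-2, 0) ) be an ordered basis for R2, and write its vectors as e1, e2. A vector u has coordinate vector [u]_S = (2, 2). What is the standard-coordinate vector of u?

(2, 2)

u = M [u]_S, where M has columns e1, e2.
Carrying out the matrix-vector product, u = (2, 2).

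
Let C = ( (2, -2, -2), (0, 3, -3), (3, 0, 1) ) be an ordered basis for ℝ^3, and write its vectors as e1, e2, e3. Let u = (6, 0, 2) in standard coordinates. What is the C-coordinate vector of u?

(0, 0, 2)

Write u = c_1 e1 + ... + c_3 e3 and solve for the c_i.
Gaussian elimination on [M | u] yields c = (0, 0, 2).
Check: 0·e1 + 0·e2 + 2e3 = (6, 0, 2).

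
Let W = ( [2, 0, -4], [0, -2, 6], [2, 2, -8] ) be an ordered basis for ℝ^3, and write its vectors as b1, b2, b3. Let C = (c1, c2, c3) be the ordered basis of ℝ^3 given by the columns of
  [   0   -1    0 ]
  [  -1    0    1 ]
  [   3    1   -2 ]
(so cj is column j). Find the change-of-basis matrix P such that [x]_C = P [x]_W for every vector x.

Column j of P is [bj]_C, since P maps W-coordinates to C-coordinates.
Expressing b1 in C: b1 = -2c1 - 2c2 - 2c3, so column 1 of P is [-2, -2, -2].
Doing the same for each bj gives P = [[-2, 2, -2], [-2, 0, -2], [-2, 0, 0]].

[[-2, 2, -2], [-2, 0, -2], [-2, 0, 0]]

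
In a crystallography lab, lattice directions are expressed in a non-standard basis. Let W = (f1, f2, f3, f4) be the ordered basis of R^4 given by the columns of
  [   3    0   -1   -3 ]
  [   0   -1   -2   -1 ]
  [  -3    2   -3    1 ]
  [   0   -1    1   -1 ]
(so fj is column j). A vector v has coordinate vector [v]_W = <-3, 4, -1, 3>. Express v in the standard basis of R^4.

<-17, -5, 23, -8>

By definition v = -3f1 + 4f2 - f3 + 3f4.
Summing componentwise gives <-17, -5, 23, -8>.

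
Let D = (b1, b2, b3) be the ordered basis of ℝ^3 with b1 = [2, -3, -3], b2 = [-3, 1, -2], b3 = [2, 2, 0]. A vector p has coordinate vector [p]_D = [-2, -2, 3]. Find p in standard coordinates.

By definition p = -2b1 - 2b2 + 3b3.
Summing componentwise gives [8, 10, 10].

[8, 10, 10]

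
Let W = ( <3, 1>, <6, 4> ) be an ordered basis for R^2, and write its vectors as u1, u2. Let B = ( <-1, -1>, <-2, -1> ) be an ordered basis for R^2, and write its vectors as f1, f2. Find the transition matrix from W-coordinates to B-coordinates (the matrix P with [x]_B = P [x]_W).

[[1, -2], [-2, -2]]

Take x = uj: its W-coordinates are the j-th standard unit vector, so P e_j — column j of P — equals [uj]_B.
u1 = f1 - 2f2, giving column 1 = <1, -2>; repeating for each j gives P = [[1, -2], [-2, -2]].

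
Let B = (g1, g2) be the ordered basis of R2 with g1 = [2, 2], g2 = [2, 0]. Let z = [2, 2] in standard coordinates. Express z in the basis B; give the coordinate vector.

[1, 0]

We seek scalars with c_1 g1 + c_2 g2 = z; equivalently solve M c = z where the columns of M are g1, g2.
System: 2c_1 + 2c_2 = 2, 2c_1 + 0c_2 = 2; solving gives c_1 = 1, c_2 = 0.
Check: g1 + 0·g2 = [2, 2].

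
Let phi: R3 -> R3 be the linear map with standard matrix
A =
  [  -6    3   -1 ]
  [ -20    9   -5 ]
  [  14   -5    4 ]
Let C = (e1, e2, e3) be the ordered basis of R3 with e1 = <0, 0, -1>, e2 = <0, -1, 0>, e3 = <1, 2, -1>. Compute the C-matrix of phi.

Let P have columns e1, ..., e3. Then [phi]_C = P^(-1) A P.
Here det P = -1, so P^(-1) is integer; computing A P first and then P^(-1)(A P) gives [[3, -2, -1], [-3, 3, -1], [1, -3, 1]].

[[3, -2, -1], [-3, 3, -1], [1, -3, 1]]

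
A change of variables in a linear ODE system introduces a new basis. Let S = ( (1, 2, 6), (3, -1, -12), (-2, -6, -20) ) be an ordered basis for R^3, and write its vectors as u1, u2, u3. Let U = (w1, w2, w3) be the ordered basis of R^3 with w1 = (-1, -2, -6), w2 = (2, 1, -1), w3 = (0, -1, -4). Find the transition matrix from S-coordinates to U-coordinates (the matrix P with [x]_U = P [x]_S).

Take x = uj: its S-coordinates are the j-th standard unit vector, so P e_j — column j of P — equals [uj]_U.
u1 = -w1 + 0·w2 + 0·w3, giving column 1 = (-1, 0, 0); repeating for each j gives P = [[-1, 1, 2], [0, 2, 0], [0, 1, 2]].

[[-1, 1, 2], [0, 2, 0], [0, 1, 2]]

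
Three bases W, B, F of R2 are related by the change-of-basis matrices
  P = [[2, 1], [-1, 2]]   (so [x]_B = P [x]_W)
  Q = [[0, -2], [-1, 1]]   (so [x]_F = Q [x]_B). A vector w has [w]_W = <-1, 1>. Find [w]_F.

<-6, 4>

Composing the changes, [w]_F = Q P [w]_W.
Q P = [[2, -4], [-3, 1]]; applying this to <-1, 1> gives <-6, 4>.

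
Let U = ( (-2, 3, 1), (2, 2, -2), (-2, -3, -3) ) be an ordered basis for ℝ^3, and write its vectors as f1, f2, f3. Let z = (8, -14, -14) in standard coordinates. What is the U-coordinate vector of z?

(-4, 2, 2)

We seek scalars with c_1 f1 + ... + c_3 f3 = z; equivalently solve M c = z where the columns of M are f1, ..., f3.
Row-reducing the augmented matrix [M | z] gives c = (-4, 2, 2).
Check: -4f1 + 2f2 + 2f3 = (8, -14, -14).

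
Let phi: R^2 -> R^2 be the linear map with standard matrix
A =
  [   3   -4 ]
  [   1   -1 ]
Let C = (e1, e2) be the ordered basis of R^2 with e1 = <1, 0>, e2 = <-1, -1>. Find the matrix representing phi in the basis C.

With P the matrix whose columns are e1, e2, [phi]_C = P^(-1) A P.
Column by column: phi(e1) = A e1 = <3, 1>; its C-coordinates <2, -1> give column 1.
Continuing for each basis vector yields [phi]_C = [[2, 1], [-1, 0]].

[[2, 1], [-1, 0]]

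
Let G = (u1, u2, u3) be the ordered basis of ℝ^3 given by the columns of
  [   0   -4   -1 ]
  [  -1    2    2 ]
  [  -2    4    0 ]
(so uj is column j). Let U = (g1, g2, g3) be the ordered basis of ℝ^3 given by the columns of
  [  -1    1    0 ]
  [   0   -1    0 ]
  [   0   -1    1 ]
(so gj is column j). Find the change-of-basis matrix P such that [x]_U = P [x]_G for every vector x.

[[1, 2, -1], [1, -2, -2], [-1, 2, -2]]

Take x = uj: its G-coordinates are the j-th standard unit vector, so P e_j — column j of P — equals [uj]_U.
u1 = g1 + g2 - g3, giving column 1 = [1, 1, -1]; repeating for each j gives P = [[1, 2, -1], [1, -2, -2], [-1, 2, -2]].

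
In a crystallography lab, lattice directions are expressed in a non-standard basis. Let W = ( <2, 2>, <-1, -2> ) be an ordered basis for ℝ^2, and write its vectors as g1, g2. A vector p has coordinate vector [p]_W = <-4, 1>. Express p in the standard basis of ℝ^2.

By definition p = -4g1 + g2.
Summing componentwise gives <-9, -10>.

<-9, -10>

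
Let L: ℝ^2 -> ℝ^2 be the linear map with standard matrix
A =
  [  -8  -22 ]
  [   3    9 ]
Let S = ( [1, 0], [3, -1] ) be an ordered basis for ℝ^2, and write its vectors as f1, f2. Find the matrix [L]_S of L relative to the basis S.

The j-th column of [L]_S is [L(fj)]_S.
L(f1) = A f1 = [-8, 3] = f1 - 3f2, so column 1 is [1, -3].
Repeating for f2 and assembling the columns gives [[1, -2], [-3, 0]].

[[1, -2], [-3, 0]]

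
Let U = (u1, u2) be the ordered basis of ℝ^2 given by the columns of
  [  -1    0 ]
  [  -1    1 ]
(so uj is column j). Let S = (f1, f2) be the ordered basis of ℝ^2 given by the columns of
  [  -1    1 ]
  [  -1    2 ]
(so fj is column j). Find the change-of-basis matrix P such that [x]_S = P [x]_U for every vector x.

[[1, 1], [0, 1]]

Column j of P is [uj]_S, since P maps U-coordinates to S-coordinates.
Expressing u1 in S: u1 = f1 + 0·f2, so column 1 of P is (1, 0).
Doing the same for each uj gives P = [[1, 1], [0, 1]].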